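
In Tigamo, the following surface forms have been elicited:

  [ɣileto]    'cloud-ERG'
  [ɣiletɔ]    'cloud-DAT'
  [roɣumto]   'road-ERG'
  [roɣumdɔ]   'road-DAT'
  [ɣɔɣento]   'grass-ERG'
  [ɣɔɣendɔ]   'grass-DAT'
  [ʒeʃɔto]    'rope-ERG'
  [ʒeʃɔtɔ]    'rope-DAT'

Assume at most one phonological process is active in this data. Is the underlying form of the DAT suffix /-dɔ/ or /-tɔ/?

The DAT suffix surfaces as [-dɔ] and [-tɔ], depending on the final segment of the stem.
The ERG suffix, which begins with [t], is invariant after every stem; so [t] is not altered by any rule here.
The DAT suffix is therefore /-dɔ/ underlyingly, with post-vocalic devoicing: voiced stops become voiceless after a vowel.

/-dɔ/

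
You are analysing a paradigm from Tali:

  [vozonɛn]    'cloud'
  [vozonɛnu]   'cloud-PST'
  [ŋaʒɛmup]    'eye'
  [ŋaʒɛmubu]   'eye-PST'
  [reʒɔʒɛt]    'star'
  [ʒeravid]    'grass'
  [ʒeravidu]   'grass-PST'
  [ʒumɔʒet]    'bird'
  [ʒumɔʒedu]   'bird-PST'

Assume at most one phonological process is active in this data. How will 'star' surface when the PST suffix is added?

[reʒɔʒɛdu]

'bird' shows [t] ~ [d] at the end of the stem ([ʒumɔʒet] vs [ʒumɔʒedu]).
But 'grass' keeps [d] in both environments ([ʒeravid], [ʒeravidu]), so there is no rule changing /d/ to [t] in isolation.
The alternation reflects intervocalic voicing: voiceless stops become voiced between vowels. /t/ is underlying.
The one attested form of 'star', [reʒɔʒɛt], shows underlying /reʒɔʒɛt/. Applying the same rule between vowels gives [reʒɔʒɛdu].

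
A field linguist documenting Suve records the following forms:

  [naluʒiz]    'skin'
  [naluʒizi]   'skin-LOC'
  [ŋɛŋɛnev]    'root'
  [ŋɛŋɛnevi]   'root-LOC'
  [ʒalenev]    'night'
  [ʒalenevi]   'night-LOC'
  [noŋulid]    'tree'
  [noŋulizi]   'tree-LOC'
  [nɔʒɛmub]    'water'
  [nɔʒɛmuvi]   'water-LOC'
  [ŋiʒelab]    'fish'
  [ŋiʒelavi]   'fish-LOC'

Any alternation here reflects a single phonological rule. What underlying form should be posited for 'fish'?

The stem for 'fish' ends in [b] in [ŋiʒelab] but [v] in [ŋiʒelavi].
Compare 'root', with invariant [v] in [ŋɛŋɛnev] and [ŋɛŋɛnevi]: an analysis with underlying /v/ and a rule producing [b] in isolation would wrongly predict alternation here too.
Therefore /b/ is basic and [v] is derived by intervocalic spirantization (voiced stops become fricatives between vowels).
So 'fish' = /ŋiʒelab/.

/ŋiʒelab/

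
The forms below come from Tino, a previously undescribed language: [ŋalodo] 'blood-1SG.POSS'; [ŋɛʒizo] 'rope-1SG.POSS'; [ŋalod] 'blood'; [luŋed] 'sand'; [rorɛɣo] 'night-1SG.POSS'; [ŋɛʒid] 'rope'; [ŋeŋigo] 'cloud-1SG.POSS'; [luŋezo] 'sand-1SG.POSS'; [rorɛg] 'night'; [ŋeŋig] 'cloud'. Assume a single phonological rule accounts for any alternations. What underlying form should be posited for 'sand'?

/luŋez/

In [luŋezo] and [luŋed] the final segment of 'sand' alternates: [z] ~ [d].
But 'blood' keeps [d] in both environments ([ŋalodo], [ŋalod]), so there is no rule changing /d/ to [z] before the 1SG.POSS suffix.
The alternation reflects word-final hardening: voiced fricatives become stops word-finally. /z/ is underlying.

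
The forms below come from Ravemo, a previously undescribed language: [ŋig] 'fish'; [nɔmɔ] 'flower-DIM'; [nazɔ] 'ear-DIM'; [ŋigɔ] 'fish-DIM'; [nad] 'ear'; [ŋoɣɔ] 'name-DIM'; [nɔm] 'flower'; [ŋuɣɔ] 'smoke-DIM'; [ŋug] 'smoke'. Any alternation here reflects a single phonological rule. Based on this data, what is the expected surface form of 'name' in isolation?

[ŋog]

In [ŋuɣɔ] and [ŋug] the final segment of 'smoke' alternates: [ɣ] ~ [g].
Compare 'fish', with invariant [g] in [ŋigɔ] and [ŋig]: an analysis with underlying /g/ and a rule producing [ɣ] before the DIM suffix would wrongly predict alternation here too.
So /ɣ/ is underlying, and a rule of word-final hardening — voiced fricatives become stops word-finally — gives [g].
From [ŋoɣɔ] the stem 'name' is /ŋoɣ/; word-finally this yields [ŋog].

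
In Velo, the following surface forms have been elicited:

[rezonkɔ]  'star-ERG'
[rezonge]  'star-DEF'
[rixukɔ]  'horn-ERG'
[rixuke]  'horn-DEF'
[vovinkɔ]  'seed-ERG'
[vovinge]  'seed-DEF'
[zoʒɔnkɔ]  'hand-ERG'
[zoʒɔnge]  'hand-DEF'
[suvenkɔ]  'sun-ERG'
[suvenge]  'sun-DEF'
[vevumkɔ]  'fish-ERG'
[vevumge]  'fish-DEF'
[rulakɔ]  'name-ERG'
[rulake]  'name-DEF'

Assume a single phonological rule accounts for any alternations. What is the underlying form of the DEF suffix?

The DEF suffix surfaces as [-ge] and [-ke], depending on the final segment of the stem.
By contrast the ERG suffix keeps its initial [k] throughout — that segment must be underlying.
The DEF suffix is therefore /-ge/ underlyingly, with post-vocalic devoicing: voiced stops become voiceless after a vowel.

/-ge/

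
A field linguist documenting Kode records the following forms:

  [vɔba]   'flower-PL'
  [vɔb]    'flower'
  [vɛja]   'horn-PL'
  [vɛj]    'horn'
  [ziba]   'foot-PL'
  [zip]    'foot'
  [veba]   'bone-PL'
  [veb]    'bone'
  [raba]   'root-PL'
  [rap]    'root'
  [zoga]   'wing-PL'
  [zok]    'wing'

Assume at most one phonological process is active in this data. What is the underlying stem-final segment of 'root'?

The stem for 'root' ends in [b] in [raba] but [p] in [rap].
If /b/ were underlying and a rule turned it into [p] in isolation, 'flower' would also alternate; but it has [b] in both [vɔba] and [vɔb].
Therefore /p/ is basic and [b] is derived by intervocalic voicing (voiceless stops become voiced between vowels).

/p/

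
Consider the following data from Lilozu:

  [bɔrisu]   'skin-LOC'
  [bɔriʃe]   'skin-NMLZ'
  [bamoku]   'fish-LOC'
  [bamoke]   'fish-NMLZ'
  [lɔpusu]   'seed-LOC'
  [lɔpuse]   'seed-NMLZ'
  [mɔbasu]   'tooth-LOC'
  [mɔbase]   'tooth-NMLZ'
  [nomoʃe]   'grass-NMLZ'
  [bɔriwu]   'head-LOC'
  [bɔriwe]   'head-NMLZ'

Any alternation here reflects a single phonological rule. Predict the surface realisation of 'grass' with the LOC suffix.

'skin' shows [s] ~ [ʃ] at the end of the stem ([bɔrisu] vs [bɔriʃe]).
But 'seed' keeps [s] in both environments ([lɔpusu], [lɔpuse]), so there is no rule changing /s/ to [ʃ] before the NMLZ suffix.
The alternation reflects depalatalization: palato-alveolar /ʃ/ becomes [s] when no front vowel follows. /ʃ/ is underlying.
The one attested form of 'grass', [nomoʃe], shows underlying /nomoʃ/. Applying the same rule when no front vowel follows gives [nomosu].

[nomosu]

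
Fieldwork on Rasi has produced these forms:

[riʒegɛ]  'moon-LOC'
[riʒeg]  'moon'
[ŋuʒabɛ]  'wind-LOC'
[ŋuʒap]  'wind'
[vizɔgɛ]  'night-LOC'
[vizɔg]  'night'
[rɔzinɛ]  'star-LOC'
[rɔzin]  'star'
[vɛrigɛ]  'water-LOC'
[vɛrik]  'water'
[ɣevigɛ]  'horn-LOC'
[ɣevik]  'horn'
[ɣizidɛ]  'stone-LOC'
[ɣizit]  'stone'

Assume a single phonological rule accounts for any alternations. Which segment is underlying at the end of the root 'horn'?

/k/

The root 'horn' surfaces as [ɣevigɛ] and [ɣevik], with a stem-final [g] ~ [k] alternation.
Compare 'night', with invariant [g] in [vizɔgɛ] and [vizɔg]: an analysis with underlying /g/ and a rule producing [k] in isolation would wrongly predict alternation here too.
Therefore /k/ is basic and [g] is derived by intervocalic voicing (voiceless stops become voiced between vowels).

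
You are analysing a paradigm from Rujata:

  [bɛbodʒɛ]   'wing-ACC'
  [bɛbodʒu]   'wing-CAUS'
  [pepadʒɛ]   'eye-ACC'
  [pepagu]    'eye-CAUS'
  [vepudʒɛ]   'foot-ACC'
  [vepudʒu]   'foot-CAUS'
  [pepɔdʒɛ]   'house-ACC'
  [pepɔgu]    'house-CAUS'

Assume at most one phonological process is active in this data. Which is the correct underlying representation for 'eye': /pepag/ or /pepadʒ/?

/pepag/

The stem for 'eye' ends in [dʒ] in [pepadʒɛ] but [g] in [pepagu].
But 'wing' keeps [dʒ] in both environments ([bɛbodʒɛ], [bɛbodʒu]), so there is no rule changing /dʒ/ to [g] before the CAUS suffix.
The alternation reflects palatalization before a front vowel: /g/ becomes palato-alveolar [dʒ] before a front vowel. /g/ is underlying.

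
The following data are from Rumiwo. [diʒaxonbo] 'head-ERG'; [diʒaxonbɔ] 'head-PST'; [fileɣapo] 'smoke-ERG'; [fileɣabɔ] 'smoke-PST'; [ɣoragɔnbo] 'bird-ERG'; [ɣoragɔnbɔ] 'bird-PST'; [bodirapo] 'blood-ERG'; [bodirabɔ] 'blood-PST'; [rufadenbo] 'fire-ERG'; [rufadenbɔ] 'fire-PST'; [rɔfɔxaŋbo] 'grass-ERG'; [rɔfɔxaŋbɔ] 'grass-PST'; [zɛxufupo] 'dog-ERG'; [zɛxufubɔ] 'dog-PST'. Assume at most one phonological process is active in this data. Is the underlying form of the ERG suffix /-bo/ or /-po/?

The ERG morpheme has two allomorphs, [-bo] and [-po].
By contrast the PST suffix keeps its initial [b] throughout — that segment must be underlying.
The ERG suffix is therefore /-po/ underlyingly, with post-nasal voicing: voiceless stops become voiced after a nasal.

/-po/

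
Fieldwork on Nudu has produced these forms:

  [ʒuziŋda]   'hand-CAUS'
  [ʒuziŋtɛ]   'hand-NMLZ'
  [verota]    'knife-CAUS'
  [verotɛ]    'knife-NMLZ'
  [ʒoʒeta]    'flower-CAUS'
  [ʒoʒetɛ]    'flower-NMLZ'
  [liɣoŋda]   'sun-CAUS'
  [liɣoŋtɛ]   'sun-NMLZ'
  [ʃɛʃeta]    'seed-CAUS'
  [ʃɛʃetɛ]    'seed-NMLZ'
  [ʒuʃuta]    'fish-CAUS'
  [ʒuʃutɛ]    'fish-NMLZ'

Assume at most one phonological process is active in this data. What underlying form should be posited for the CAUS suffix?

The CAUS morpheme has two allomorphs, [-da] and [-ta].
By contrast the NMLZ suffix keeps its initial [t] throughout — that segment must be underlying.
So the underlying form is /-da/, and voiced stops become voiceless after a vowel.

/-da/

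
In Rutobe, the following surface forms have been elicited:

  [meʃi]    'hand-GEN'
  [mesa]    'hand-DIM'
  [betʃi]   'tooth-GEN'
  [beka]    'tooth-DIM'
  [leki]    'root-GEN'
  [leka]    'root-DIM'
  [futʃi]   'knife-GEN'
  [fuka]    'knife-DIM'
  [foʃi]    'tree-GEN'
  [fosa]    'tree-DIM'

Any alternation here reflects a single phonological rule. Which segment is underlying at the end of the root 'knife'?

The stem for 'knife' ends in [tʃ] in [futʃi] but [k] in [fuka].
The stem 'root' ([leki], [leka]) shows [k] unchanged in both environments, so [k] cannot be basic with [tʃ] derived before the GEN suffix.
So /tʃ/ is underlying, and a rule of depalatalization — palato-alveolar /tʃ/ and /ʃ/ become [k] and [s] when no front vowel follows — gives [k].

/tʃ/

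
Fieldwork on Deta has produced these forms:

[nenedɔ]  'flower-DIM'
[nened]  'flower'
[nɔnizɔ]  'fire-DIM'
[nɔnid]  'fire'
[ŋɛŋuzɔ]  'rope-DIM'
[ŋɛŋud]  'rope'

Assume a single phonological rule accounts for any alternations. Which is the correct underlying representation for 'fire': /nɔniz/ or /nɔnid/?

'fire' shows [z] ~ [d] at the end of the stem ([nɔnizɔ] vs [nɔnid]).
The stem 'flower' ([nenedɔ], [nened]) shows [d] unchanged in both environments, so [d] cannot be basic with [z] derived before the DIM suffix.
Therefore /z/ is basic and [d] is derived by word-final hardening (voiced fricatives become stops word-finally).

/nɔniz/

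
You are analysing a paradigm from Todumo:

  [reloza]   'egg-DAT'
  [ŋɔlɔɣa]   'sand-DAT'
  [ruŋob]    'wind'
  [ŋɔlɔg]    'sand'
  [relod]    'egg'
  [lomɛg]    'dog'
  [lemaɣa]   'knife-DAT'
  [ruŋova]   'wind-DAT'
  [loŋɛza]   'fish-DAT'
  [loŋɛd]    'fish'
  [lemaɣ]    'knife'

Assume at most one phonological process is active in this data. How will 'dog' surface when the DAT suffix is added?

[lomɛɣa]

'sand' shows [g] ~ [ɣ] at the end of the stem ([ŋɔlɔg] vs [ŋɔlɔɣa]).
Compare 'knife', with invariant [ɣ] in [lemaɣ] and [lemaɣa]: an analysis with underlying /ɣ/ and a rule producing [g] in isolation would wrongly predict alternation here too.
Therefore /g/ is basic and [ɣ] is derived by intervocalic spirantization (voiced stops become fricatives between vowels).
The one attested form of 'dog', [lomɛg], shows underlying /lomɛg/. Applying the same rule between vowels gives [lomɛɣa].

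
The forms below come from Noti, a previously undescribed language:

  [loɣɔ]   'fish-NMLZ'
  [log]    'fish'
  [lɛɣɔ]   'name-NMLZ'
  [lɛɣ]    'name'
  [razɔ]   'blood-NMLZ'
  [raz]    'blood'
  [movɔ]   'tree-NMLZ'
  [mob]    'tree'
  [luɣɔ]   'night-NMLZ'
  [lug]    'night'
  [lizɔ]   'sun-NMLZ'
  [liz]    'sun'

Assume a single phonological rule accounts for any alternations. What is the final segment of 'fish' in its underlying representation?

The root 'fish' surfaces as [loɣɔ] and [log], with a stem-final [ɣ] ~ [g] alternation.
But 'name' keeps [ɣ] in both environments ([lɛɣɔ], [lɛɣ]), so there is no rule changing /ɣ/ to [g] in isolation.
The alternation reflects intervocalic spirantization: voiced stops become fricatives between vowels. /g/ is underlying.

/g/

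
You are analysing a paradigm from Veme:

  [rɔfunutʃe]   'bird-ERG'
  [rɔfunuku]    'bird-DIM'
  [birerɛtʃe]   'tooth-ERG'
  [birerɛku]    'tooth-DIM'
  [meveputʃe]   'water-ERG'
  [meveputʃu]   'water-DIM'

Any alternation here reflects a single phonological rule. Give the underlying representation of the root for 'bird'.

The stem for 'bird' ends in [tʃ] in [rɔfunutʃe] but [k] in [rɔfunuku].
Compare 'water', with invariant [tʃ] in [meveputʃe] and [meveputʃu]: an analysis with underlying /tʃ/ and a rule producing [k] before the DIM suffix would wrongly predict alternation here too.
The alternation reflects palatalization before a front vowel: /k/ becomes palato-alveolar [tʃ] before a front vowel. /k/ is underlying.

/rɔfunuk/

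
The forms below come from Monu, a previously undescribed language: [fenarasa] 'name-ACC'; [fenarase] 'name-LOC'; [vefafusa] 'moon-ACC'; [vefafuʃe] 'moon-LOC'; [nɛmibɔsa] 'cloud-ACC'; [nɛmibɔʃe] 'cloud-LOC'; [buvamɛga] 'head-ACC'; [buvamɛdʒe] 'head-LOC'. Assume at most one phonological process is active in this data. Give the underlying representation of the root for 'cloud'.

The root 'cloud' surfaces as [nɛmibɔsa] and [nɛmibɔʃe], with a stem-final [s] ~ [ʃ] alternation.
Compare 'name', with invariant [s] in [fenarasa] and [fenarase]: an analysis with underlying /s/ and a rule producing [ʃ] before the LOC suffix would wrongly predict alternation here too.
So /ʃ/ is underlying, and a rule of depalatalization — palato-alveolar /dʒ/ and /ʃ/ become [g] and [s] when no front vowel follows — gives [s].

/nɛmibɔʃ/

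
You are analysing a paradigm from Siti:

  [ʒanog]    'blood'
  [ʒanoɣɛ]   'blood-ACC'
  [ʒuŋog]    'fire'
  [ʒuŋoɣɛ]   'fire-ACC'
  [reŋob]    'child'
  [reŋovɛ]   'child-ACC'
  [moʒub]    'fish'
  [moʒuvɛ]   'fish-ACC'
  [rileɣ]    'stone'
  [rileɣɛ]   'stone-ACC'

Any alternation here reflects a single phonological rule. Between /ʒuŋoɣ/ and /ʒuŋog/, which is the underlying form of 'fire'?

/ʒuŋog/

The root 'fire' surfaces as [ʒuŋog] and [ʒuŋoɣɛ], with a stem-final [g] ~ [ɣ] alternation.
But 'stone' keeps [ɣ] in both environments ([rileɣ], [rileɣɛ]), so there is no rule changing /ɣ/ to [g] in isolation.
The underlying segment must be /g/; voiced stops become fricatives between vowels, yielding [ɣ] there.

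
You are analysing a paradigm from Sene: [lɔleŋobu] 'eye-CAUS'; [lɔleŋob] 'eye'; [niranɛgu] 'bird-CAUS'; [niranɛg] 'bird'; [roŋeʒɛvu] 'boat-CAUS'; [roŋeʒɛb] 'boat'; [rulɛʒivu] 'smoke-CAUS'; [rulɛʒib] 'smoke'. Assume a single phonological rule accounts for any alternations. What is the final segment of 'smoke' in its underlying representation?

The stem for 'smoke' ends in [v] in [rulɛʒivu] but [b] in [rulɛʒib].
The stem 'eye' ([lɔleŋobu], [lɔleŋob]) shows [b] unchanged in both environments, so [b] cannot be basic with [v] derived before the CAUS suffix.
So /v/ is underlying, and a rule of word-final hardening — voiced fricatives become stops word-finally — gives [b].

/v/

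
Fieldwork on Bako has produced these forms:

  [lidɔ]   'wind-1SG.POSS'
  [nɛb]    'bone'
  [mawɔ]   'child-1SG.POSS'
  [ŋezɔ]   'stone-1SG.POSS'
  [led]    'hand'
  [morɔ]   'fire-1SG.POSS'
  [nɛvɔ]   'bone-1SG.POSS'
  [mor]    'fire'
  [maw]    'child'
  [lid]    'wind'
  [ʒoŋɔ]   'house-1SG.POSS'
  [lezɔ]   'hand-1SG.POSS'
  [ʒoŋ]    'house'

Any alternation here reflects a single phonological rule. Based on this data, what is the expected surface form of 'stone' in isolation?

'hand' shows [d] ~ [z] at the end of the stem ([led] vs [lezɔ]).
The stem 'wind' ([lid], [lidɔ]) shows [d] unchanged in both environments, so [d] cannot be basic with [z] derived before the 1SG.POSS suffix.
So /z/ is underlying, and a rule of word-final hardening — voiced fricatives become stops word-finally — gives [d].
The one attested form of 'stone', [ŋezɔ], shows underlying /ŋez/. Applying the same rule word-finally gives [ŋed].

[ŋed]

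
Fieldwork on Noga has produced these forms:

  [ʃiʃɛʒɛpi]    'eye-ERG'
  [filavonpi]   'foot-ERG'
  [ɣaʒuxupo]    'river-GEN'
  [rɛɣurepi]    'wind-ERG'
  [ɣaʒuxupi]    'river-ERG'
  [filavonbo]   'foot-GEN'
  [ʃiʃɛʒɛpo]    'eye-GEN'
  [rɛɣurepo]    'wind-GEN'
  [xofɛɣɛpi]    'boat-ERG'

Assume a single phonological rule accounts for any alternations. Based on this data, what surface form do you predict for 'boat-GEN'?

The GEN suffix surfaces as [-bo] and [-po], depending on the final segment of the stem.
The ERG suffix, which begins with [p], is invariant after every stem; so [p] is not altered by any rule here.
The GEN suffix is therefore /-bo/ underlyingly, with post-vocalic devoicing: voiced stops become voiceless after a vowel.
After 'boat', which ends in a vowel, the suffix surfaces as [-po], giving [xofɛɣɛpo].

[xofɛɣɛpo]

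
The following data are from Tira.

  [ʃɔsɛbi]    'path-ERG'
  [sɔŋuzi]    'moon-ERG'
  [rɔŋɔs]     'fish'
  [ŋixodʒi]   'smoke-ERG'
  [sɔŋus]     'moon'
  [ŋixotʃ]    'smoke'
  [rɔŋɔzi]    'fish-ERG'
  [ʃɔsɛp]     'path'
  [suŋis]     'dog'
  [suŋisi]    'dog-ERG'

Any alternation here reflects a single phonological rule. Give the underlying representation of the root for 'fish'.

In [rɔŋɔs] and [rɔŋɔzi] the final segment of 'fish' alternates: [s] ~ [z].
But 'dog' keeps [s] in both environments ([suŋis], [suŋisi]), so there is no rule changing /s/ to [z] before the ERG suffix.
The alternation reflects word-final obstruent devoicing: voiced obstruents become voiceless word-finally. /z/ is underlying.

/rɔŋɔz/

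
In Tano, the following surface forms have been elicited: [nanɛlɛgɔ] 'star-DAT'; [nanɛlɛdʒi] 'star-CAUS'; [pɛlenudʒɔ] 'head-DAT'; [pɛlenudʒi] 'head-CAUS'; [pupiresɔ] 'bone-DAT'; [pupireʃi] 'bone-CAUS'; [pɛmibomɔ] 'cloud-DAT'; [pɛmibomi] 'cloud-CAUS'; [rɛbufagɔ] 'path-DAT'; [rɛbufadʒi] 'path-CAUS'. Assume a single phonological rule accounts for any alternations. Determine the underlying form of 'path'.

/rɛbufag/

'path' shows [g] ~ [dʒ] at the end of the stem ([rɛbufagɔ] vs [rɛbufadʒi]).
The stem 'head' ([pɛlenudʒɔ], [pɛlenudʒi]) shows [dʒ] unchanged in both environments, so [dʒ] cannot be basic with [g] derived before the DAT suffix.
So /g/ is underlying, and a rule of palatalization before a front vowel — /g/ and /s/ become palato-alveolar [dʒ] and [ʃ] before a front vowel — gives [dʒ].
The underlying form of 'path' is therefore /rɛbufag/.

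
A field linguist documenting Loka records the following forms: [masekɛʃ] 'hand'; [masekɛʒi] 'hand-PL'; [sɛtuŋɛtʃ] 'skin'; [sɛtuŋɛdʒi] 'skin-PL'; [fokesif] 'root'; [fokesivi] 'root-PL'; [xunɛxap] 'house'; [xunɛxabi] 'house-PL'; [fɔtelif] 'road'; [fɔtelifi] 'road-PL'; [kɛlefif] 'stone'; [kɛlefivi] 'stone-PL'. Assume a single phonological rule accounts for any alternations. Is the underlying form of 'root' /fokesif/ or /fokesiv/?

'root' shows [f] ~ [v] at the end of the stem ([fokesif] vs [fokesivi]).
The stem 'road' ([fɔtelif], [fɔtelifi]) shows [f] unchanged in both environments, so [f] cannot be basic with [v] derived before the PL suffix.
The alternation reflects word-final obstruent devoicing: voiced obstruents become voiceless word-finally. /v/ is underlying.

/fokesiv/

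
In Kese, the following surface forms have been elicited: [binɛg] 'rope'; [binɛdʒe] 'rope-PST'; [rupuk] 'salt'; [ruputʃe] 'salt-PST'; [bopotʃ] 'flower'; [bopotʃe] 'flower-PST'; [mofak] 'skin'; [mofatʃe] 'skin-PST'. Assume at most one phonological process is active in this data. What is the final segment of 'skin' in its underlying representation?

/k/

The root 'skin' surfaces as [mofak] and [mofatʃe], with a stem-final [k] ~ [tʃ] alternation.
If /tʃ/ were underlying and a rule turned it into [k] in isolation, 'flower' would also alternate; but it has [tʃ] in both [bopotʃ] and [bopotʃe].
Therefore /k/ is basic and [tʃ] is derived by palatalization before a front vowel (/k/ and /g/ become palato-alveolar [tʃ] and [dʒ] before a front vowel).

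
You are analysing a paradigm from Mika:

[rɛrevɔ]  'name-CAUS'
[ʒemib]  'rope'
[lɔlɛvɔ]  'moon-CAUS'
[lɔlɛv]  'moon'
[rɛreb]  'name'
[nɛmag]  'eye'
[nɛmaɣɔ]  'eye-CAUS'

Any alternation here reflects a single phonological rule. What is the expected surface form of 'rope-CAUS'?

[ʒemivɔ]

In [rɛreb] and [rɛrevɔ] the final segment of 'name' alternates: [b] ~ [v].
If /v/ were underlying and a rule turned it into [b] in isolation, 'moon' would also alternate; but it has [v] in both [lɔlɛv] and [lɔlɛvɔ].
The alternation reflects intervocalic spirantization: voiced stops become fricatives between vowels. /b/ is underlying.
From [ʒemib] the stem 'rope' is /ʒemib/; between vowels this yields [ʒemivɔ].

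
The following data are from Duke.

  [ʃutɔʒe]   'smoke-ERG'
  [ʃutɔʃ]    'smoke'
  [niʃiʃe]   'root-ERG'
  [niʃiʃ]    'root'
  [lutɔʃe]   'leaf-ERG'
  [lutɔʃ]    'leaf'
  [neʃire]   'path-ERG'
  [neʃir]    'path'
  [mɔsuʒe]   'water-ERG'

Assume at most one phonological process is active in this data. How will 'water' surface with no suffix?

In [ʃutɔʒe] and [ʃutɔʃ] the final segment of 'smoke' alternates: [ʒ] ~ [ʃ].
The stem 'leaf' ([lutɔʃe], [lutɔʃ]) shows [ʃ] unchanged in both environments, so [ʃ] cannot be basic with [ʒ] derived before the ERG suffix.
Therefore /ʒ/ is basic and [ʃ] is derived by word-final obstruent devoicing (voiced obstruents become voiceless word-finally).
From [mɔsuʒe] the stem 'water' is /mɔsuʒ/; word-finally this yields [mɔsuʃ].

[mɔsuʃ]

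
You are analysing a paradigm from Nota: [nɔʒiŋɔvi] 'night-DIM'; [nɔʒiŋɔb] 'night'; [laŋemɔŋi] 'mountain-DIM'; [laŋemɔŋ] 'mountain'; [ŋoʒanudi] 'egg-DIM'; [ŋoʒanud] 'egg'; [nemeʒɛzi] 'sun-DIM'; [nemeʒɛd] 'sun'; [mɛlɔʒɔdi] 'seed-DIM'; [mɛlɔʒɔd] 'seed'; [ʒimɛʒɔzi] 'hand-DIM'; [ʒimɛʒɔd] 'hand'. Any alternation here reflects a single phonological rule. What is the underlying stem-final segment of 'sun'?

The root 'sun' surfaces as [nemeʒɛzi] and [nemeʒɛd], with a stem-final [z] ~ [d] alternation.
But 'egg' keeps [d] in both environments ([ŋoʒanudi], [ŋoʒanud]), so there is no rule changing /d/ to [z] before the DIM suffix.
The underlying segment must be /z/; voiced fricatives become stops word-finally, yielding [d] there.

/z/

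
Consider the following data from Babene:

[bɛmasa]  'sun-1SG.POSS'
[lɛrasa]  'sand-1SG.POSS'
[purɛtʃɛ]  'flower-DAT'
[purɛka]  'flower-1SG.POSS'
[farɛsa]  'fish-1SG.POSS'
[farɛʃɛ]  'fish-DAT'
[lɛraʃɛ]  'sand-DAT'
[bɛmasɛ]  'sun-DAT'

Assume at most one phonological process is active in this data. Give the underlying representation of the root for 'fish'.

The stem for 'fish' ends in [s] in [farɛsa] but [ʃ] in [farɛʃɛ].
If /s/ were underlying and a rule turned it into [ʃ] before the DAT suffix, 'sun' would also alternate; but it has [s] in both [bɛmasa] and [bɛmasɛ].
The underlying segment must be /ʃ/; palato-alveolar /tʃ/ and /ʃ/ become [k] and [s] when no front vowel follows, yielding [s] there.

/farɛʃ/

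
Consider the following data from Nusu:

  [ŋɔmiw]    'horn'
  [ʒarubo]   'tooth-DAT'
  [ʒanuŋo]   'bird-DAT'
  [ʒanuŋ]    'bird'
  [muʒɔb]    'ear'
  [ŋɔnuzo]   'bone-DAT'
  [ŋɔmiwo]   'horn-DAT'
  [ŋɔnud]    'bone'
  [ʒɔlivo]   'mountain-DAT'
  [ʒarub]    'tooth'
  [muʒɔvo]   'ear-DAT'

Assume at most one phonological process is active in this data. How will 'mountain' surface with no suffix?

[ʒɔlib]

The root 'ear' surfaces as [muʒɔvo] and [muʒɔb], with a stem-final [v] ~ [b] alternation.
But 'tooth' keeps [b] in both environments ([ʒarubo], [ʒarub]), so there is no rule changing /b/ to [v] before the DAT suffix.
The underlying segment must be /v/; voiced fricatives become stops word-finally, yielding [b] there.
From [ʒɔlivo] the stem 'mountain' is /ʒɔliv/; word-finally this yields [ʒɔlib].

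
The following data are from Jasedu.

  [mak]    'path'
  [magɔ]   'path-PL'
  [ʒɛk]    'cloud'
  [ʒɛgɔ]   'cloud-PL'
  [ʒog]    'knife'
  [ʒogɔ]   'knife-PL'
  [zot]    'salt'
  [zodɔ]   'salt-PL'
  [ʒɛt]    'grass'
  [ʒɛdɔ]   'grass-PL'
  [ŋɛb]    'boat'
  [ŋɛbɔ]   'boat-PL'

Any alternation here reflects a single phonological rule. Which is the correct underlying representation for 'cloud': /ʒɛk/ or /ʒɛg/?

/ʒɛk/

The stem for 'cloud' ends in [k] in [ʒɛk] but [g] in [ʒɛgɔ].
Compare 'knife', with invariant [g] in [ʒog] and [ʒogɔ]: an analysis with underlying /g/ and a rule producing [k] in isolation would wrongly predict alternation here too.
The alternation reflects intervocalic voicing: voiceless stops become voiced between vowels. /k/ is underlying.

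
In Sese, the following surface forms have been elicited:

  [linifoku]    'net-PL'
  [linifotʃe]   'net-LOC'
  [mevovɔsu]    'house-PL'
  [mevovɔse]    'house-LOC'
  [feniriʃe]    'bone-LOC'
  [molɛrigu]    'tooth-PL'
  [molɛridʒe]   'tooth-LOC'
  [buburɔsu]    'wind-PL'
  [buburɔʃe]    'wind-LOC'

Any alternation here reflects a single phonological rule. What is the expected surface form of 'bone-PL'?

In [buburɔsu] and [buburɔʃe] the final segment of 'wind' alternates: [s] ~ [ʃ].
But 'house' keeps [s] in both environments ([mevovɔsu], [mevovɔse]), so there is no rule changing /s/ to [ʃ] before the LOC suffix.
The underlying segment must be /ʃ/; palato-alveolar /tʃ/, /dʒ/ and /ʃ/ become [k], [g] and [s] when no front vowel follows, yielding [s] there.
The one attested form of 'bone', [feniriʃe], shows underlying /feniriʃ/. Applying the same rule when no front vowel follows gives [fenirisu].

[fenirisu]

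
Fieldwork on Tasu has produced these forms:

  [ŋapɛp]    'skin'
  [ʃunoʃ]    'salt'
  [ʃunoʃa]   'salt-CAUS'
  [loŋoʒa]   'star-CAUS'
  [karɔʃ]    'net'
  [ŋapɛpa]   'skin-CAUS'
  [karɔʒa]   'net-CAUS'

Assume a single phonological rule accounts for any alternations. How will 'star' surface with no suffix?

The root 'net' surfaces as [karɔʃ] and [karɔʒa], with a stem-final [ʃ] ~ [ʒ] alternation.
But 'salt' keeps [ʃ] in both environments ([ʃunoʃ], [ʃunoʃa]), so there is no rule changing /ʃ/ to [ʒ] before the CAUS suffix.
The underlying segment must be /ʒ/; voiced obstruents become voiceless word-finally, yielding [ʃ] there.
The one attested form of 'star', [loŋoʒa], shows underlying /loŋoʒ/. Applying the same rule word-finally gives [loŋoʃ].

[loŋoʃ]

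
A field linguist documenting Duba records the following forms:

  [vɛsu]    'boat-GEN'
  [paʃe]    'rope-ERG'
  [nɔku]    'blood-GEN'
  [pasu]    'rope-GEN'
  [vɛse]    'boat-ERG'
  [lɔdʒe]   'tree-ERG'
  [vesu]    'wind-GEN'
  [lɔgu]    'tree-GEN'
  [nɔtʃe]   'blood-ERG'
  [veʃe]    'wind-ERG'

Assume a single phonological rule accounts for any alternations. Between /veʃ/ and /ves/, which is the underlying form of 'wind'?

The stem for 'wind' ends in [ʃ] in [veʃe] but [s] in [vesu].
Compare 'boat', with invariant [s] in [vɛse] and [vɛsu]: an analysis with underlying /s/ and a rule producing [ʃ] before the ERG suffix would wrongly predict alternation here too.
So /ʃ/ is underlying, and a rule of depalatalization — palato-alveolar /tʃ/, /dʒ/ and /ʃ/ become [k], [g] and [s] when no front vowel follows — gives [s].

/veʃ/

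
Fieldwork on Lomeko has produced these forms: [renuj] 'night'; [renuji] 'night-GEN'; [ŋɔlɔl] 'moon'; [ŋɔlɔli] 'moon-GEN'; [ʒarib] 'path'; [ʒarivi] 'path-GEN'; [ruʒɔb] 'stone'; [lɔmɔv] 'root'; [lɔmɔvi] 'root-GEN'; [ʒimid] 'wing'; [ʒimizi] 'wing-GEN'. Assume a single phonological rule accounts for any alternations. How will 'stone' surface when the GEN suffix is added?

In [ʒarib] and [ʒarivi] the final segment of 'path' alternates: [b] ~ [v].
But 'root' keeps [v] in both environments ([lɔmɔv], [lɔmɔvi]), so there is no rule changing /v/ to [b] in isolation.
The alternation reflects intervocalic spirantization: voiced stops become fricatives between vowels. /b/ is underlying.
From [ruʒɔb] the stem 'stone' is /ruʒɔb/; between vowels this yields [ruʒɔvi].

[ruʒɔvi]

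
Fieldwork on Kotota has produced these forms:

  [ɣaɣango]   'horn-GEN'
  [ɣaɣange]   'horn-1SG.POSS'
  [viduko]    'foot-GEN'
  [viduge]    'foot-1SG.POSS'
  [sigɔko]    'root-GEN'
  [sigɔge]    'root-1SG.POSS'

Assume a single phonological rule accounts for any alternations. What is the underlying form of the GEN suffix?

The GEN suffix surfaces as [-go] and [-ko], depending on the final segment of the stem.
The 1SG.POSS suffix, which begins with [g], is invariant after every stem; so [g] is not altered by any rule here.
So the underlying form is /-ko/, and voiceless stops become voiced after a nasal.

/-ko/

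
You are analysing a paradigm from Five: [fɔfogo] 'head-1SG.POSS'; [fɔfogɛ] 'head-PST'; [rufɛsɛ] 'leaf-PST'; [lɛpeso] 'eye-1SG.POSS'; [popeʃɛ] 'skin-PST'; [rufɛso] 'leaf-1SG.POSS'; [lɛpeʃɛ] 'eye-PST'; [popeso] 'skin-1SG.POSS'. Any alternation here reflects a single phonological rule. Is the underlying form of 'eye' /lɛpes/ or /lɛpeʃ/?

/lɛpeʃ/

The root 'eye' surfaces as [lɛpeso] and [lɛpeʃɛ], with a stem-final [s] ~ [ʃ] alternation.
Compare 'leaf', with invariant [s] in [rufɛso] and [rufɛsɛ]: an analysis with underlying /s/ and a rule producing [ʃ] before the PST suffix would wrongly predict alternation here too.
The underlying segment must be /ʃ/; palato-alveolar /ʃ/ becomes [s] when no front vowel follows, yielding [s] there.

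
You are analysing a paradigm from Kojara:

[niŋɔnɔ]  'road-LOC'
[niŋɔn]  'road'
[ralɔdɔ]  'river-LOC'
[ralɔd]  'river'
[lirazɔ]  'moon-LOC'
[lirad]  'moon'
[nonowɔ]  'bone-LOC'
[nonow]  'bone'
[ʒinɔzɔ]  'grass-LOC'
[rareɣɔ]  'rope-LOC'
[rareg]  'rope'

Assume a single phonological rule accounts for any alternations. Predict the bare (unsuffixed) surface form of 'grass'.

[ʒinɔd]

'moon' shows [z] ~ [d] at the end of the stem ([lirazɔ] vs [lirad]).
Compare 'river', with invariant [d] in [ralɔdɔ] and [ralɔd]: an analysis with underlying /d/ and a rule producing [z] before the LOC suffix would wrongly predict alternation here too.
So /z/ is underlying, and a rule of word-final hardening — voiced fricatives become stops word-finally — gives [d].
From [ʒinɔzɔ] the stem 'grass' is /ʒinɔz/; word-finally this yields [ʒinɔd].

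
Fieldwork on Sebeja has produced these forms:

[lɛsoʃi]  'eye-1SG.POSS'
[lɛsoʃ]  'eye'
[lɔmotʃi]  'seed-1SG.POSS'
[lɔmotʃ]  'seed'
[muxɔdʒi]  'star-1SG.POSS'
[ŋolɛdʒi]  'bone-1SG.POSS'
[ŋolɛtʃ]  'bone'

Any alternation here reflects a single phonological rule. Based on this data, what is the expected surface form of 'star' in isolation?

[muxɔtʃ]

In [ŋolɛdʒi] and [ŋolɛtʃ] the final segment of 'bone' alternates: [dʒ] ~ [tʃ].
The stem 'seed' ([lɔmotʃi], [lɔmotʃ]) shows [tʃ] unchanged in both environments, so [tʃ] cannot be basic with [dʒ] derived before the 1SG.POSS suffix.
The underlying segment must be /dʒ/; voiced obstruents become voiceless word-finally, yielding [tʃ] there.
From [muxɔdʒi] the stem 'star' is /muxɔdʒ/; word-finally this yields [muxɔtʃ].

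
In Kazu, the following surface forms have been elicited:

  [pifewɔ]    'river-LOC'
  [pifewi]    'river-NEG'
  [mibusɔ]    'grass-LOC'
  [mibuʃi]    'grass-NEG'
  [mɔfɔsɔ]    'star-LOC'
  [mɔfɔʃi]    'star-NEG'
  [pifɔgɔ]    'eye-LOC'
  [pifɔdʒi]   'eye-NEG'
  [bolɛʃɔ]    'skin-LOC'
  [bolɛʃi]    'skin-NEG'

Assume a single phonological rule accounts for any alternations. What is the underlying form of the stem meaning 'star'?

/mɔfɔs/

In [mɔfɔsɔ] and [mɔfɔʃi] the final segment of 'star' alternates: [s] ~ [ʃ].
But 'skin' keeps [ʃ] in both environments ([bolɛʃɔ], [bolɛʃi]), so there is no rule changing /ʃ/ to [s] before the LOC suffix.
So /s/ is underlying, and a rule of palatalization before a front vowel — /g/ and /s/ become palato-alveolar [dʒ] and [ʃ] before a front vowel — gives [ʃ].
The underlying form of 'star' is therefore /mɔfɔs/.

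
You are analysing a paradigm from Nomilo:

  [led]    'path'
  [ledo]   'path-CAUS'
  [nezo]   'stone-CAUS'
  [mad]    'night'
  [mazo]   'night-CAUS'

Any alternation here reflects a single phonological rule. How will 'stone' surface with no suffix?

[ned]

'night' shows [d] ~ [z] at the end of the stem ([mad] vs [mazo]).
But 'path' keeps [d] in both environments ([led], [ledo]), so there is no rule changing /d/ to [z] before the CAUS suffix.
The alternation reflects word-final hardening: voiced fricatives become stops word-finally. /z/ is underlying.
The one attested form of 'stone', [nezo], shows underlying /nez/. Applying the same rule word-finally gives [ned].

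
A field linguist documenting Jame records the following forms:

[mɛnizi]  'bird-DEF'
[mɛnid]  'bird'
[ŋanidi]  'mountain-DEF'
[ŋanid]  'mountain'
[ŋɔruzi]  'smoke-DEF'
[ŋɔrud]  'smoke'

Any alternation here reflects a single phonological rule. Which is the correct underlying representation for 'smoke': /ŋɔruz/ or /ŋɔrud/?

The stem for 'smoke' ends in [z] in [ŋɔruzi] but [d] in [ŋɔrud].
Compare 'mountain', with invariant [d] in [ŋanidi] and [ŋanid]: an analysis with underlying /d/ and a rule producing [z] before the DEF suffix would wrongly predict alternation here too.
Therefore /z/ is basic and [d] is derived by word-final hardening (voiced fricatives become stops word-finally).

/ŋɔruz/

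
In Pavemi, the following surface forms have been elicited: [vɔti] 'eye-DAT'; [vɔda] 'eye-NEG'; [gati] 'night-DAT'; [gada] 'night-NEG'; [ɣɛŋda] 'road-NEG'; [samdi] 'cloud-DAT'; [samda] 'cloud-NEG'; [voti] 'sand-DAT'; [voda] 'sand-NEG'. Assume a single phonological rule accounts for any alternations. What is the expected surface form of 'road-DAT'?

The DAT suffix surfaces as [-di] and [-ti], depending on the final segment of the stem.
By contrast the NEG suffix keeps its initial [d] throughout — that segment must be underlying.
The DAT suffix is therefore /-ti/ underlyingly, with post-nasal voicing: voiceless stops become voiced after a nasal.
After 'road', which ends in a nasal, the suffix surfaces as [-di], giving [ɣɛŋdi].

[ɣɛŋdi]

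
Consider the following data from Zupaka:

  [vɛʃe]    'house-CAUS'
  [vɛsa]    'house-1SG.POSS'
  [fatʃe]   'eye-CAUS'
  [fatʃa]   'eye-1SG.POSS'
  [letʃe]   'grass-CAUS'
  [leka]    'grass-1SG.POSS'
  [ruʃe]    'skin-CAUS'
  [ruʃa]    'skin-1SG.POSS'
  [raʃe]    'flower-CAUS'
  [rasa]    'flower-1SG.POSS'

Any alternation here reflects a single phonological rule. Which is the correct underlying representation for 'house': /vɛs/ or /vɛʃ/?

/vɛs/

'house' shows [ʃ] ~ [s] at the end of the stem ([vɛʃe] vs [vɛsa]).
The stem 'skin' ([ruʃe], [ruʃa]) shows [ʃ] unchanged in both environments, so [ʃ] cannot be basic with [s] derived before the 1SG.POSS suffix.
The underlying segment must be /s/; /k/ and /s/ become palato-alveolar [tʃ] and [ʃ] before a front vowel, yielding [ʃ] there.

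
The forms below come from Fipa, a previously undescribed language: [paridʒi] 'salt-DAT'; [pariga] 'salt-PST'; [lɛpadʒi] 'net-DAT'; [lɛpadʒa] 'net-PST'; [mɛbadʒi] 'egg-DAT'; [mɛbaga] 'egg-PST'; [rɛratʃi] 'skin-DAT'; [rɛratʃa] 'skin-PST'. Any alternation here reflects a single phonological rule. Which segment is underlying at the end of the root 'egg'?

In [mɛbadʒi] and [mɛbaga] the final segment of 'egg' alternates: [dʒ] ~ [g].
If /dʒ/ were underlying and a rule turned it into [g] before the PST suffix, 'net' would also alternate; but it has [dʒ] in both [lɛpadʒi] and [lɛpadʒa].
The alternation reflects palatalization before a front vowel: /g/ becomes palato-alveolar [dʒ] before a front vowel. /g/ is underlying.

/g/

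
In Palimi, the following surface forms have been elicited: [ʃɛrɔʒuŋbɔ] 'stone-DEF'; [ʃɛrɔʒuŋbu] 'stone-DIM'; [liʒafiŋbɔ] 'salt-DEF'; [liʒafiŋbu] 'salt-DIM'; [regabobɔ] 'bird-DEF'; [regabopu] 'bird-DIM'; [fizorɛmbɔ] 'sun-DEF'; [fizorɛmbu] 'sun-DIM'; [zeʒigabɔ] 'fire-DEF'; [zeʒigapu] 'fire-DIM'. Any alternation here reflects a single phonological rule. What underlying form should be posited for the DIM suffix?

/-pu/

The DIM morpheme has two allomorphs, [-bu] and [-pu].
The DEF suffix, which begins with [b], is invariant after every stem; so [b] is not altered by any rule here.
The DIM suffix is therefore /-pu/ underlyingly, with post-nasal voicing: voiceless stops become voiced after a nasal.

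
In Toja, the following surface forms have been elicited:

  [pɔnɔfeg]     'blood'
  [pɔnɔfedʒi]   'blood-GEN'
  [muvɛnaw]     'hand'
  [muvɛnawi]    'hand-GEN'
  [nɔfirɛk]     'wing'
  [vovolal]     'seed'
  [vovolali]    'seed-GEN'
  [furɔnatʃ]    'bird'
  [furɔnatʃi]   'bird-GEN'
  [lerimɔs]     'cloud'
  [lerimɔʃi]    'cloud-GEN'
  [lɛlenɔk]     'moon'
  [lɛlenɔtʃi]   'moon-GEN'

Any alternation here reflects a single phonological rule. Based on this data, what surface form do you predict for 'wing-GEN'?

The stem for 'moon' ends in [k] in [lɛlenɔk] but [tʃ] in [lɛlenɔtʃi].
But 'bird' keeps [tʃ] in both environments ([furɔnatʃ], [furɔnatʃi]), so there is no rule changing /tʃ/ to [k] in isolation.
Therefore /k/ is basic and [tʃ] is derived by palatalization before a front vowel (/k/, /g/ and /s/ become palato-alveolar [tʃ], [dʒ] and [ʃ] before a front vowel).
From [nɔfirɛk] the stem 'wing' is /nɔfirɛk/; before a front vowel this yields [nɔfirɛtʃi].

[nɔfirɛtʃi]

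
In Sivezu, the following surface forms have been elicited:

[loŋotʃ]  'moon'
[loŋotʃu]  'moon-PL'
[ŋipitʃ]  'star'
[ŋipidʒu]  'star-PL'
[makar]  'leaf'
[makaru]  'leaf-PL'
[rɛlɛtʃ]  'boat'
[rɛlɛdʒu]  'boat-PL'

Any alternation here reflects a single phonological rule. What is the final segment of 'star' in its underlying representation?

/dʒ/

'star' shows [tʃ] ~ [dʒ] at the end of the stem ([ŋipitʃ] vs [ŋipidʒu]).
Compare 'moon', with invariant [tʃ] in [loŋotʃ] and [loŋotʃu]: an analysis with underlying /tʃ/ and a rule producing [dʒ] before the PL suffix would wrongly predict alternation here too.
Therefore /dʒ/ is basic and [tʃ] is derived by word-final obstruent devoicing (voiced obstruents become voiceless word-finally).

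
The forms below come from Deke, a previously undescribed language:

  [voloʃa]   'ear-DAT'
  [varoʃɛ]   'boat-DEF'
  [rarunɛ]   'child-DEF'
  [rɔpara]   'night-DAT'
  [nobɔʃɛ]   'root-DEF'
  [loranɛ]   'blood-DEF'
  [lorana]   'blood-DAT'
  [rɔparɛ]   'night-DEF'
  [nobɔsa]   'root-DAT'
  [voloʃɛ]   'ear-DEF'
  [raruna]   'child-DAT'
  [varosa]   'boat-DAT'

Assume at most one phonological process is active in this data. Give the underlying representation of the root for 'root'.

/nobɔs/

The stem for 'root' ends in [ʃ] in [nobɔʃɛ] but [s] in [nobɔsa].
The stem 'ear' ([voloʃɛ], [voloʃa]) shows [ʃ] unchanged in both environments, so [ʃ] cannot be basic with [s] derived before the DAT suffix.
The alternation reflects palatalization before a front vowel: /s/ becomes palato-alveolar [ʃ] before a front vowel. /s/ is underlying.
Hence 'root' is /nobɔs/ underlyingly.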